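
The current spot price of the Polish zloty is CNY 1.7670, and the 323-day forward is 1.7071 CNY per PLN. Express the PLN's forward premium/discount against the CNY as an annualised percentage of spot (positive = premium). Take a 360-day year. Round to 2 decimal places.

T = 323/360 years.
PLN trades forward at -3.38993% vs spot over the period.
Per annum: -0.0338993 / (323/360) = -0.037783 = -3.78%.

-3.78%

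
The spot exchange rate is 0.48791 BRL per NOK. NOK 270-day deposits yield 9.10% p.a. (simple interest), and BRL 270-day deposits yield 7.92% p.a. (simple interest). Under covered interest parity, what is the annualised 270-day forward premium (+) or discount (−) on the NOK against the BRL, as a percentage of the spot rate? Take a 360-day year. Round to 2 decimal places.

T = 270/360 years.
No-arbitrage forward: 0.48791 × 1.059400 / 1.068250 = 0.48386787 BRL/NOK.
(F − S)/S ÷ T = (0.48386787 − 0.48791)/0.48791/(270/360) = -0.011046 → -1.10%.

-1.10%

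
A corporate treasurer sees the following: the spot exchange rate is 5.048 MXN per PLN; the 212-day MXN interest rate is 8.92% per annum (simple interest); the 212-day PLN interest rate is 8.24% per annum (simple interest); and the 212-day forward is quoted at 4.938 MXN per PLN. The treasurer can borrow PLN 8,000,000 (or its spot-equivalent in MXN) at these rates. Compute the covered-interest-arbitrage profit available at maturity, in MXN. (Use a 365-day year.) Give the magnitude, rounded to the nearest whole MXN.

MXN 1,081,617

T = 212/365 years.
Invest the PLN and cover forward: 8,000,000 × 1.047859726 × 4.938 = MXN 41,394,650.62.
Convert at spot and invest in MXN: 8,000,000 × 5.048 × 1.0518093151 = MXN 42,476,267.38.
The quoted forward undervalues PLN, so borrow PLN, convert to MXN at spot, deposit the MXN at 8.92%, and buy PLN forward at 4.938 to cover the loan.
Arbitrage profit = |41,394,650.62 − 42,476,267.38| = MXN 1,081,617.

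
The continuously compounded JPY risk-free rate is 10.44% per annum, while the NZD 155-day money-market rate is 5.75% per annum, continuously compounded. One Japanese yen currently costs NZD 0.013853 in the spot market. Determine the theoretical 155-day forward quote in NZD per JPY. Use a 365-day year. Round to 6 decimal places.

0.013580

T = 155/365 years.
NZD accumulates by e^(0.0575×155/365) = 1.0247184.
JPY accumulates by e^(0.1044×155/365) = 1.0453317.
CIP: F = S · (grow NZD)/(grow JPY) = 0.013853 × 1.0247184/1.0453317 = 0.01357983 NZD per JPY.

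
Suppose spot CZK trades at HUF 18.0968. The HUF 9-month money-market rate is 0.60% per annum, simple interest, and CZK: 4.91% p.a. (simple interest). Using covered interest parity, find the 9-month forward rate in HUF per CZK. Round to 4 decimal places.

T = 9/12 years.
HUF growth factor: 1 + 0.0060×9/12 = 1.004500.
CZK accumulates by 1 + 0.0491×9/12 = 1.036825.
So F = 18.0968 × 1.004500 / 1.036825 = 17.532598 (HUF/CZK).

17.5326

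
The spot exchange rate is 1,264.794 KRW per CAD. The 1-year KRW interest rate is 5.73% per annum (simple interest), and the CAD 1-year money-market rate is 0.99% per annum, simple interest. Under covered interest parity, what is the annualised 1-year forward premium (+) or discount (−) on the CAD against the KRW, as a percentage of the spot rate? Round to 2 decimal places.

T = 1 year.
F = S · g_KRW/g_CAD = 1264.794 × 1.057300/1.009900 = 1324.157537.
Annualised premium = (F − S)/S × (1/T) = (1324.157537 − 1264.794)/1264.794 ÷ 1 = 4.69%.

+4.69%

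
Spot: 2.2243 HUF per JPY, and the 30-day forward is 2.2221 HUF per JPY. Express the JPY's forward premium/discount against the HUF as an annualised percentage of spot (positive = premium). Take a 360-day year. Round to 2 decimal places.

T = 30/360 years.
(F − S)/S = (2.2221 − 2.2243)/2.2243 = -0.0009891.
Per annum: -0.0009891 / (30/360) = -0.011869 = -1.19%.

-1.19%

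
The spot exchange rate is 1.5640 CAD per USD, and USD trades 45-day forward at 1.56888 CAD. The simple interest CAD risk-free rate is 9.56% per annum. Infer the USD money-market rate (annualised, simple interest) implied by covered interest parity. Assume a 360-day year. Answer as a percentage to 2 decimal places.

7.04%

T = 45/360 years.
By CIP, F/S equals the CAD-to-USD growth ratio: 1.56888/1.564 = 1.0031202.
CAD growth factor: 1 + 0.0956×45/360 = 1.011950.
Hence g_USD = 1.0088023.
r = (1.0088023 − 1)/(45/360) = 0.070418 → 7.04%.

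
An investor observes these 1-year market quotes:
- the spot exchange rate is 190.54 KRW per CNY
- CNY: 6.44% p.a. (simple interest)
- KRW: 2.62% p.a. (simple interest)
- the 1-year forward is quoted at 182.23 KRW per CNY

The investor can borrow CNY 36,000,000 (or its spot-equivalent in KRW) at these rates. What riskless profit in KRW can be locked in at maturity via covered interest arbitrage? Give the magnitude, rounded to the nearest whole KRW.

T = 1 year.
Invest the CNY and cover forward: 36,000,000 × 1.064400 × 182.23 = KRW 6,982,762,032.00.
Convert at spot and invest in KRW: 36,000,000 × 190.54 × 1.026200 = KRW 7,039,157,328.00.
The quoted forward undervalues CNY, so borrow CNY, convert to KRW at spot, deposit the KRW at 2.62%, and buy CNY forward at 182.23 to cover the loan.
Profit = 7,039,157,328.00 − 6,982,762,032.00 = KRW 56,395,296.

KRW 56,395,296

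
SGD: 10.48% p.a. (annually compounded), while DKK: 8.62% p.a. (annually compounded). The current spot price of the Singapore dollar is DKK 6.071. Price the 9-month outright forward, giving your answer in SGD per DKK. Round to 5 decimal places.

0.16683

T = 9/12 years.
Growth of 1 DKK over T: (1 + 0.0862)^(9/12) = 1.0639773.
SGD growth factor: (1 + 0.1048)^(9/12) = 1.0776128.
Forward (DKK per SGD) = 6.071 × 1.0639773 / 1.0776128 = 5.994181.
Invert for SGD per DKK: 1 / 5.994181 = 0.16683.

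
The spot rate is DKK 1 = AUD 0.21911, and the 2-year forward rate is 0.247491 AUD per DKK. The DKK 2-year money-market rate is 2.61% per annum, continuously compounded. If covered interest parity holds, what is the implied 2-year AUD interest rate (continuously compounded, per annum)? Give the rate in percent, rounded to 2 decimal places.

8.70%

T = 2 years.
F/S = 0.247491/0.21911 = 1.1295285 = (growth of AUD) / (growth of DKK).
The DKK side grows by e^(0.0261×2) = 1.0535864.
Hence g_AUD = 1.1900559.
r = ln(1.1900559)/2 = 0.087000 → 8.70%.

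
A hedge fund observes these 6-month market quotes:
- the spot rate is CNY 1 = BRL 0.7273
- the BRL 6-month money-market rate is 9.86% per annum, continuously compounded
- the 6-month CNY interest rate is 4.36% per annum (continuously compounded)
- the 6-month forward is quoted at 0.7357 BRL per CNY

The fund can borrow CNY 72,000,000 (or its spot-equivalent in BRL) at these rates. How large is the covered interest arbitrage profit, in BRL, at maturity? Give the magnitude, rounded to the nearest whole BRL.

T = 6/12 years.
Keep in CNY, deliver into the forward: 72,000,000·1.0220393562·0.7357 = BRL 54,137,833.51.
Swap to BRL now, deposit: 72,000,000·0.7273·1.0505354641 = BRL 55,011,919.90.
The quoted forward undervalues CNY, so borrow CNY, convert to BRL at spot, deposit the BRL at 9.86%, and buy CNY forward at 0.7357 to cover the loan.
Profit = 55,011,919.90 − 54,137,833.51 = BRL 874,086.

BRL 874,086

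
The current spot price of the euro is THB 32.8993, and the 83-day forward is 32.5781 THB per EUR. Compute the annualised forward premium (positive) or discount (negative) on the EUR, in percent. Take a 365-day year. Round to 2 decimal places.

T = 83/365 years.
Period premium: (32.5781 − 32.8993)/32.8993 = -0.0097631.
×(1/T) gives -4.29% p.a.

-4.29%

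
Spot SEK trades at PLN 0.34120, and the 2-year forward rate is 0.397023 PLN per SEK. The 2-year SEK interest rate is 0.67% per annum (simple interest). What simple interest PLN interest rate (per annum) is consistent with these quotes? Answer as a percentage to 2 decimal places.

8.96%

T = 2 years.
CIP gives F = S · g_PLN/g_SEK, so g_PLN/g_SEK = 0.397023/0.3412 = 1.1636079.
The SEK side grows by 1 + 0.0067×2 = 1.013400.
Hence g_PLN = 1.1792002.
(1.1792002 − 1)/T = 0.089600, i.e. 8.96%.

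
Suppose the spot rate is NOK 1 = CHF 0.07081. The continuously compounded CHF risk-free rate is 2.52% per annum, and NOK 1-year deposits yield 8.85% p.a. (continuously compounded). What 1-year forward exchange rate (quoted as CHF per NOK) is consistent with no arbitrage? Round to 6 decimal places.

0.066467

T = 1 year.
CHF accumulates by e^(0.0252×1) = 1.0255202.
NOK growth factor: e^(0.0885×1) = 1.0925343.
CIP: F = S · (grow CHF)/(grow NOK) = 0.07081 × 1.0255202/1.0925343 = 0.06646664 CHF per NOK.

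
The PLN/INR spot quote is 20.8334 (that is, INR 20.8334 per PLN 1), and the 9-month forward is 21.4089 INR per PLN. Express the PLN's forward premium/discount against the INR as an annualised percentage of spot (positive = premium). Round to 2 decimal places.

T = 9/12 years.
(F − S)/S = (21.4089 − 20.8334)/20.8334 = 0.0276239.
Per annum: 0.0276239 / (9/12) = 0.036832 = 3.68%.

+3.68%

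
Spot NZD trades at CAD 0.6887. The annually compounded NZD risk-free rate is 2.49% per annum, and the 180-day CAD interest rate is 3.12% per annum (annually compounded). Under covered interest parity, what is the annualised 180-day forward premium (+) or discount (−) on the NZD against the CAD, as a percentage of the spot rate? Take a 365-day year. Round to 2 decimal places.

T = 180/365 years.
CIP forward (CAD per NZD) = 0.6887 × 1.0152665/1.0122029 = 0.6907845.
Annualised premium = (F − S)/S × (1/T) = (0.6907845 − 0.6887)/0.6887 ÷ (180/365) = 0.61%.

+0.61%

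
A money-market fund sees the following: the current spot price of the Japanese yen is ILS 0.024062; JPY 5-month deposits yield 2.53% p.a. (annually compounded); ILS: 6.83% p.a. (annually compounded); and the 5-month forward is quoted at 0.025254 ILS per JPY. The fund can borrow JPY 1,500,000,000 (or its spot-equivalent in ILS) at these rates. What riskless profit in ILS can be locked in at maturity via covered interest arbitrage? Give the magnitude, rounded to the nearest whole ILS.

T = 5/12 years.
Invest the JPY and cover forward: 1,500,000,000 × 1.0104649 × 0.025254 = ILS 38,277,420.88.
Convert at spot and invest in ILS: 1,500,000,000 × 0.024062 × 1.0279109958 = ILS 37,100,391.57.
The quoted forward overvalues JPY, so borrow ILS, buy JPY at spot, deposit the JPY at 2.53%, and sell the proceeds forward at 0.025254.
Profit = 38,277,420.88 − 37,100,391.57 = ILS 1,177,029.

ILS 1,177,029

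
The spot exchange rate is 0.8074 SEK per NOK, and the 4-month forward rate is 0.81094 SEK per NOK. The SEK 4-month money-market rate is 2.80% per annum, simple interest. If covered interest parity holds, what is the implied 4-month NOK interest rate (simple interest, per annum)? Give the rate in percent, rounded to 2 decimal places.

T = 4/12 years.
F/S = 0.81094/0.8074 = 1.0043844 = (growth of SEK) / (growth of NOK).
SEK growth factor: 1 + 0.0280×4/12 = 1.0093333.
Hence g_NOK = 1.0049273.
r = (1.0049273 − 1)/(4/12) = 0.014782 → 1.48%.

1.48%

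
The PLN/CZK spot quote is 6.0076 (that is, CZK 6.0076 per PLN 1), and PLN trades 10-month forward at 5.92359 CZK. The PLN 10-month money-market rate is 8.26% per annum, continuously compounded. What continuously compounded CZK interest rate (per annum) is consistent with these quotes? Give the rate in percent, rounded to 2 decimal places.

6.57%

T = 10/12 years.
CIP gives F = S · g_CZK/g_PLN, so g_CZK/g_PLN = 5.92359/6.0076 = 0.9860160.
PLN growth factor: e^(0.0826×10/12) = 1.0712577.
So the CZK growth factor = 1.0562772.
r = ln(1.0562772)/(10/12) = 0.065701 → 6.57%.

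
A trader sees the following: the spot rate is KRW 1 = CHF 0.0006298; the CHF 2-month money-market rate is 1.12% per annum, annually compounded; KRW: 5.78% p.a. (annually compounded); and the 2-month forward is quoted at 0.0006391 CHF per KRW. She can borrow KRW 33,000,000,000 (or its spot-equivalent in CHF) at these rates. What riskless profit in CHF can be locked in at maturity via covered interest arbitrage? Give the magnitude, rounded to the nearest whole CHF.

CHF 466,727

T = 2/12 years.
Invest the KRW and cover forward: 33,000,000,000 × 1.0094092041 × 0.0006391 = CHF 21,288,742.94.
Convert at spot and invest in CHF: 33,000,000,000 × 0.0006298 × 1.0018580147 = CHF 20,822,015.86.
The quoted forward overvalues KRW, so borrow CHF, buy KRW at spot, deposit the KRW at 5.78%, and sell the proceeds forward at 0.0006391.
Arbitrage profit = |21,288,742.94 − 20,822,015.86| = CHF 466,727.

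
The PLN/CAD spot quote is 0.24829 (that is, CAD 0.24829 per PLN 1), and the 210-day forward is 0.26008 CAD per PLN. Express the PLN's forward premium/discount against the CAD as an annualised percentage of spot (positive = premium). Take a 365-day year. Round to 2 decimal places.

+8.25%

T = 210/365 years.
PLN trades forward at +4.74848% vs spot over the period.
Annualise by dividing by T: 0.0474848 / (210/365) = 0.082533 → 8.25%.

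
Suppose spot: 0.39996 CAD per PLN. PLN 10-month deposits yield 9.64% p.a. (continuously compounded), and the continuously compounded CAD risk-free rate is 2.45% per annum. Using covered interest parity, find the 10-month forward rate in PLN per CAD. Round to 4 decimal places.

T = 10/12 years.
CAD accumulates by e^(0.0245×10/12) = 1.0206265.
Growth of 1 PLN over T: e^(0.0964×10/12) = 1.0836482.
CIP: F = S · (grow CAD)/(grow PLN) = 0.39996 × 1.0206265/1.0836482 = 0.3766995 CAD per PLN.
Quoted the other way: 1/0.3766995 = 2.6546 PLN per CAD.

2.6546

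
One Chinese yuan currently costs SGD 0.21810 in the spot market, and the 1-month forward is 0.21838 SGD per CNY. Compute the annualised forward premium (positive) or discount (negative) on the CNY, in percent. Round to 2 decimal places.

+1.54%

T = 1/12 years.
Period premium: (0.21838 − 0.2181)/0.2181 = 0.0012838.
Annualise by dividing by T: 0.0012838 / (1/12) = 0.015406 → 1.54%.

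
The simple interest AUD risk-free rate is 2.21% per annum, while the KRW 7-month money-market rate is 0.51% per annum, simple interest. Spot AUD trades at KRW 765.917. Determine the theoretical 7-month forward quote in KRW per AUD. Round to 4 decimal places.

758.4183

T = 7/12 years.
KRW accumulates by 1 + 0.0051×7/12 = 1.002975.
AUD growth factor: 1 + 0.0221×7/12 = 1.012891667.
So F = 765.917 × 1.002975 / 1.012891667 = 758.418327 (KRW/AUD).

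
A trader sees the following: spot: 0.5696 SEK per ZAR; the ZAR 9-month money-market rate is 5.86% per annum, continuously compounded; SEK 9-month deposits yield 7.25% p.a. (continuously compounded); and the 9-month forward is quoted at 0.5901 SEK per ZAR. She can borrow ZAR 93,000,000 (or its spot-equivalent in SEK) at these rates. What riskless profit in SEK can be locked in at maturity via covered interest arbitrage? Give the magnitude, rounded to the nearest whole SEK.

T = 9/12 years.
Keep in ZAR, deliver into the forward: 93,000,000·1.0449301071·0.5901 = SEK 57,345,032.83.
Swap to SEK now, deposit: 93,000,000·0.5696·1.0558804831 = SEK 55,932,945.66.
The quoted forward overvalues ZAR, so borrow SEK, buy ZAR at spot, deposit the ZAR at 5.86%, and sell the proceeds forward at 0.5901.
The gap between the two covered legs is SEK 1,412,087.

SEK 1,412,087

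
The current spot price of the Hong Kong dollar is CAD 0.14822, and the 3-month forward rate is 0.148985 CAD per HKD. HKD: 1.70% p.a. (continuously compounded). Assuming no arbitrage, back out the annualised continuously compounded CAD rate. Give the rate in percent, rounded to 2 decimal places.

T = 3/12 years.
F/S = 0.148985/0.14822 = 1.0051612 = (growth of CAD) / (growth of HKD).
HKD growth factor: e^(0.0170×3/12) = 1.004259.
Hence g_CAD = 1.0094422.
r = ln(1.0094422)/(3/12) = 0.037592 → 3.76%.

3.76%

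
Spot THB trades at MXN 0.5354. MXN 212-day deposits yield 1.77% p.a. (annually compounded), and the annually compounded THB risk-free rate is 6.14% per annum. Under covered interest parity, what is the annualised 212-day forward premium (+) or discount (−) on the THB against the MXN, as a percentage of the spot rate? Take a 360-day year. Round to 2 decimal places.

-4.15%

T = 212/360 years.
F = S · g_MXN/g_THB = 0.5354 × 1.0103857/1.0357141 = 0.5223068.
(F − S)/S ÷ T = (0.5223068 − 0.5354)/0.5354/(212/360) = -0.041527 → -4.15%.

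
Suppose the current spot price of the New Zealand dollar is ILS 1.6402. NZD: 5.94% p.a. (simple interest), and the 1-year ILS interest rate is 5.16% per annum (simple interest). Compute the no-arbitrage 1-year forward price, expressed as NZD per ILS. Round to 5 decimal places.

T = 1 year.
Growth of 1 ILS over T: 1 + 0.0516×1 = 1.051600.
NZD accumulates by 1 + 0.0594×1 = 1.059400.
Forward (ILS per NZD) = 1.6402 × 1.051600 / 1.059400 = 1.628124.
Quoted the other way: 1/1.628124 = 0.61420 NZD per ILS.

0.61420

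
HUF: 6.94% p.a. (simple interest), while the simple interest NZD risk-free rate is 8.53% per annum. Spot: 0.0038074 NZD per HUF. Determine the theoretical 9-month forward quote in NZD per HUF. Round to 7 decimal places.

0.0038506

T = 9/12 years.
NZD accumulates by 1 + 0.0853×9/12 = 1.063975.
HUF accumulates by 1 + 0.0694×9/12 = 1.052050.
Forward (NZD per HUF) = 0.0038074 × 1.063975 / 1.052050 = 0.003850557.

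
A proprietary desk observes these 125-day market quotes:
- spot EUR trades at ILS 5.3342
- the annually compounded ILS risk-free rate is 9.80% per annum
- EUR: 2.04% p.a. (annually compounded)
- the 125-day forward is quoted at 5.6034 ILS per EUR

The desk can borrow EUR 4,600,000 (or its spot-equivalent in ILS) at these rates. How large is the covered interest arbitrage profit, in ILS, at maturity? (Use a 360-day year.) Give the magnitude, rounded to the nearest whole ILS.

T = 125/360 years.
Route A — deposit EUR, sell forward: 4,600,000 × 1.0070366931 × 5.6034 = ILS 25,957,015.27.
Route B — convert at spot, deposit ILS: 4,600,000 × 5.3342 × 1.0329945608 = ILS 25,346,918.10.
The quoted forward overvalues EUR, so borrow ILS, buy EUR at spot, deposit the EUR at 2.04%, and sell the proceeds forward at 5.6034.
Profit = 25,957,015.27 − 25,346,918.10 = ILS 610,097.

ILS 610,097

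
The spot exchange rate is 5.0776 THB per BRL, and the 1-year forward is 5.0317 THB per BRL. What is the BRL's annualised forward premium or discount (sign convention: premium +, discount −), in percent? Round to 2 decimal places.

-0.90%

T = 1 year.
BRL trades forward at -0.90397% vs spot over the period.
×(1/T) gives -0.90% p.a.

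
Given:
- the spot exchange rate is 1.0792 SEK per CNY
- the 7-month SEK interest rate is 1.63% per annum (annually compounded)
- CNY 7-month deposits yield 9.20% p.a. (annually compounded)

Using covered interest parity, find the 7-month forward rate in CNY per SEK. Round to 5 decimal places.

T = 7/12 years.
SEK growth factor: (1 + 0.0163)^(7/12) = 1.0094763.
CNY accumulates by (1 + 0.0920)^(7/12) = 1.0526804.
Forward (SEK per CNY) = 1.0792 × 1.0094763 / 1.0526804 = 1.034907.
Quoted the other way: 1/1.034907 = 0.96627 CNY per SEK.

0.96627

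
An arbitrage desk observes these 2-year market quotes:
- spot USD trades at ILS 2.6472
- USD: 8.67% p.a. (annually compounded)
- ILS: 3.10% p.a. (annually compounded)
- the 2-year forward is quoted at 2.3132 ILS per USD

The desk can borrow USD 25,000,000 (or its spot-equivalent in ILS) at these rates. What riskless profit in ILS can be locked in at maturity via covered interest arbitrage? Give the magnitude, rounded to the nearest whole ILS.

ILS 2,054,335

T = 2 years.
Keep in USD, deliver into the forward: 25,000,000·1.18091689·2.3132 = ILS 68,292,423.75.
Swap to ILS now, deposit: 25,000,000·2.6472·1.062961 = ILS 70,346,758.98.
The quoted forward undervalues USD, so borrow USD, convert to ILS at spot, deposit the ILS at 3.10%, and buy USD forward at 2.3132 to cover the loan.
Profit = 70,346,758.98 − 68,292,423.75 = ILS 2,054,335.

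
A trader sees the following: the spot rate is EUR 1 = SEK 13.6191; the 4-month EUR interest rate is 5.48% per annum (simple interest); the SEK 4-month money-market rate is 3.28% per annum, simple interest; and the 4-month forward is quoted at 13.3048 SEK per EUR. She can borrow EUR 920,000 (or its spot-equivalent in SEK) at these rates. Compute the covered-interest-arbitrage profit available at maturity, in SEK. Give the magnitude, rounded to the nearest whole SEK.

T = 4/12 years.
Route A — deposit EUR, sell forward: 920,000 × 1.0182666667 × 13.3048 = SEK 12,464,007.60.
Route B — convert at spot, deposit SEK: 920,000 × 13.6191 × 1.0109333333 = SEK 12,666,561.99.
The quoted forward undervalues EUR, so borrow EUR, convert to SEK at spot, deposit the SEK at 3.28%, and buy EUR forward at 13.3048 to cover the loan.
Arbitrage profit = |12,464,007.60 − 12,666,561.99| = SEK 202,554.

SEK 202,554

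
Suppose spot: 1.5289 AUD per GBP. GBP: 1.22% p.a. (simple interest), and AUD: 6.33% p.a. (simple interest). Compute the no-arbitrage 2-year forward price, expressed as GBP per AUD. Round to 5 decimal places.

0.59473

T = 2 years.
Growth of 1 AUD over T: 1 + 0.0633×2 = 1.126600.
Growth of 1 GBP over T: 1 + 0.0122×2 = 1.024400.
So F = 1.5289 × 1.126600 / 1.024400 = 1.681432 (AUD/GBP).
Quoted the other way: 1/1.681432 = 0.59473 GBP per AUD.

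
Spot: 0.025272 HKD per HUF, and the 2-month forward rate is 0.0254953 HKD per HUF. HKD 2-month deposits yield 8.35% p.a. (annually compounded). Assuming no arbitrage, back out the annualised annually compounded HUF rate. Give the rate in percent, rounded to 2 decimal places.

T = 2/12 years.
By CIP, F/S equals the HKD-to-HUF growth ratio: 0.0254953/0.025272 = 1.0088359.
HKD growth factor: (1 + 0.0835)^(2/12) = 1.0134558.
So the HUF growth factor = 1.0045794.
Annualise: 1.0045794^(12/2) − 1 = 0.027793 = 2.78%.

2.78%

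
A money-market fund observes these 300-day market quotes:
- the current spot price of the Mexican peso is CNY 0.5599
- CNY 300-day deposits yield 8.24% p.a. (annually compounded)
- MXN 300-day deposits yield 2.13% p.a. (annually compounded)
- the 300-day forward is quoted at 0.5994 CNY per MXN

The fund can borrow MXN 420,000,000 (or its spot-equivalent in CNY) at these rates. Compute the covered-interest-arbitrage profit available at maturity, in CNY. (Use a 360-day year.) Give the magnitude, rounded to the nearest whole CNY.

T = 300/360 years.
Keep in MXN, deliver into the forward: 420,000,000·1.01771875176·0.5994 = CNY 256,208,660.32.
Swap to CNY now, deposit: 420,000,000·0.5599·1.06820962378 = CNY 251,198,038.71.
The quoted forward overvalues MXN, so borrow CNY, buy MXN at spot, deposit the MXN at 2.13%, and sell the proceeds forward at 0.5994.
Profit = 256,208,660.32 − 251,198,038.71 = CNY 5,010,622.

CNY 5,010,622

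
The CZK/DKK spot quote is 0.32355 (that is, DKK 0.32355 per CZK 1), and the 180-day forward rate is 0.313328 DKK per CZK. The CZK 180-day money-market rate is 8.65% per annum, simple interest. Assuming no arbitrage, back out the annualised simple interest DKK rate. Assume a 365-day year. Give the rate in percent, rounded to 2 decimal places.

1.97%

T = 180/365 years.
CIP gives F = S · g_DKK/g_CZK, so g_DKK/g_CZK = 0.313328/0.32355 = 0.9684067.
CZK growth factor: 1 + 0.0865×180/365 = 1.0426575.
Hence g_DKK = 1.0097165.
(1.0097165 − 1)/T = 0.019703, i.e. 1.97%.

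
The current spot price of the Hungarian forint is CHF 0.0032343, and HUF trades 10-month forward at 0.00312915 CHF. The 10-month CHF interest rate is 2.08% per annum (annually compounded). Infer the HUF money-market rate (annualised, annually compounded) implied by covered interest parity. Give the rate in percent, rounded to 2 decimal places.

6.21%

T = 10/12 years.
By CIP, F/S equals the CHF-to-HUF growth ratio: 0.00312915/0.0032343 = 0.9674891.
The CHF side grows by (1 + 0.0208)^(10/12) = 1.0173035.
So the HUF growth factor = 1.0514883.
r = 1.0514883^(12/10) − 1 = 0.062100 → 6.21%.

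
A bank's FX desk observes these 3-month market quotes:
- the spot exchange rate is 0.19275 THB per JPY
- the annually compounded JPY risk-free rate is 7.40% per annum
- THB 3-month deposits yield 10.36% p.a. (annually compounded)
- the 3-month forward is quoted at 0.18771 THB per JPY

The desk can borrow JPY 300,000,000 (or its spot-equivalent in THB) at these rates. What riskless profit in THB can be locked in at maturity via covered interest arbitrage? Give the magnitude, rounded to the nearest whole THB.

T = 3/12 years.
Route A — deposit JPY, sell forward: 300,000,000 × 1.0180077174 × 0.18771 = THB 57,327,068.59.
Route B — convert at spot, deposit THB: 300,000,000 × 0.19275 × 1.0249505739 = THB 59,267,766.94.
The quoted forward undervalues JPY, so borrow JPY, convert to THB at spot, deposit the THB at 10.36%, and buy JPY forward at 0.18771 to cover the loan.
The gap between the two covered legs is THB 1,940,698.

THB 1,940,698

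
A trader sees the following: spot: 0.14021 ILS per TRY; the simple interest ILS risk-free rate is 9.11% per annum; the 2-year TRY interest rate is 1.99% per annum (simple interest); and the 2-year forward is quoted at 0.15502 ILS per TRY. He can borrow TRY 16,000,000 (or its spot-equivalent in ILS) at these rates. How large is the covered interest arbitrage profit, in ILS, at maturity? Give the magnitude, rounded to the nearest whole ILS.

ILS 73,063

T = 2 years.
Route A — deposit TRY, sell forward: 16,000,000 × 1.039800 × 0.15502 = ILS 2,579,036.74.
Route B — convert at spot, deposit ILS: 16,000,000 × 0.14021 × 1.182200 = ILS 2,652,100.19.
The quoted forward undervalues TRY, so borrow TRY, convert to ILS at spot, deposit the ILS at 9.11%, and buy TRY forward at 0.15502 to cover the loan.
Profit = 2,652,100.19 − 2,579,036.74 = ILS 73,063.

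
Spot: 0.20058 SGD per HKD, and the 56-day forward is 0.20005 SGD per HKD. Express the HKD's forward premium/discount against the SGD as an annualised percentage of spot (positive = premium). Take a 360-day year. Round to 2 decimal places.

-1.70%

T = 56/360 years.
Period premium: (0.20005 − 0.20058)/0.20058 = -0.0026423.
×(1/T) gives -1.70% p.a.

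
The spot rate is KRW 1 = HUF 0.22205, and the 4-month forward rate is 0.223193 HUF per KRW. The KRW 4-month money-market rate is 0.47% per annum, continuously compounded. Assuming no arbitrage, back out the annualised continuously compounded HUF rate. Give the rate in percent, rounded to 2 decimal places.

2.01%

T = 4/12 years.
CIP gives F = S · g_HUF/g_KRW, so g_HUF/g_KRW = 0.223193/0.22205 = 1.0051475.
KRW growth factor: e^(0.0047×4/12) = 1.0015679.
That pins the HUF growth at 1.0067235.
r = ln(1.0067235)/(4/12) = 0.020103 → 2.01%.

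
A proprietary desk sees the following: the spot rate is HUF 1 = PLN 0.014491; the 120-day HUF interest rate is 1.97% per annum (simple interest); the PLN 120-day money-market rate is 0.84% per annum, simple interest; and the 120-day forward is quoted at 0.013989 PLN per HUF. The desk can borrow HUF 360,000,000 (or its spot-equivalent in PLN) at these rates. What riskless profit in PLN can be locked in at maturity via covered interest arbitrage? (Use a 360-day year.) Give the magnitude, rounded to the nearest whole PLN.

PLN 162,257

T = 120/360 years.
Invest the HUF and cover forward: 360,000,000 × 1.006566667 × 0.013989 = PLN 5,069,110.00.
Convert at spot and invest in PLN: 360,000,000 × 0.014491 × 1.002800 = PLN 5,231,366.93.
The quoted forward undervalues HUF, so borrow HUF, convert to PLN at spot, deposit the PLN at 0.84%, and buy HUF forward at 0.013989 to cover the loan.
The gap between the two covered legs is PLN 162,257.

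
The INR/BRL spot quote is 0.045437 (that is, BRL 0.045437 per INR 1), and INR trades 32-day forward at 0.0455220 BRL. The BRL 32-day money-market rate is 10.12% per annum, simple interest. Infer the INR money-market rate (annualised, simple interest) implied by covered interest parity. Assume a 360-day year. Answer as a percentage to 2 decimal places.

8.00%

T = 32/360 years.
F/S = 0.045522/0.045437 = 1.0018707 = (growth of BRL) / (growth of INR).
BRL growth factor: 1 + 0.1012×32/360 = 1.0089956.
Hence g_INR = 1.0071116.
(1.0071116 − 1)/T = 0.080005, i.e. 8.00%.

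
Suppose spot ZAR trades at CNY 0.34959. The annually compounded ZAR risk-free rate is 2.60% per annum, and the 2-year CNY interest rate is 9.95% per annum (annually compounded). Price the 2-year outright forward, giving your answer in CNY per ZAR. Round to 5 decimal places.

T = 2 years.
Growth of 1 CNY over T: (1 + 0.0995)^2 = 1.2089002.
Growth of 1 ZAR over T: (1 + 0.0260)^2 = 1.052676.
Forward (CNY per ZAR) = 0.34959 × 1.2089002 / 1.052676 = 0.4014715.

0.40147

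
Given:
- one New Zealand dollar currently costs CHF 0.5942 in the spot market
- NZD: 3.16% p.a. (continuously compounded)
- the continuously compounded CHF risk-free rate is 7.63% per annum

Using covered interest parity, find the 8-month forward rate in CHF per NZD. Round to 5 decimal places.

0.61217

T = 8/12 years.
Growth of 1 CHF over T: e^(0.0763×8/12) = 1.0521826.
NZD accumulates by e^(0.0316×8/12) = 1.0212901.
Forward (CHF per NZD) = 0.5942 × 1.0521826 / 1.0212901 = 0.6121737.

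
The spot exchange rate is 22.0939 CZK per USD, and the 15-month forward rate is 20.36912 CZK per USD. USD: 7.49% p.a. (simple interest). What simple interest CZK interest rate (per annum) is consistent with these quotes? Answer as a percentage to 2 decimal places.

0.66%

T = 15/12 years.
By CIP, F/S equals the CZK-to-USD growth ratio: 20.36912/22.0939 = 0.9219341.
The USD side grows by 1 + 0.0749×15/12 = 1.093625.
That pins the CZK growth at 1.0082502.
(1.0082502 − 1)/T = 0.006600, i.e. 0.66%.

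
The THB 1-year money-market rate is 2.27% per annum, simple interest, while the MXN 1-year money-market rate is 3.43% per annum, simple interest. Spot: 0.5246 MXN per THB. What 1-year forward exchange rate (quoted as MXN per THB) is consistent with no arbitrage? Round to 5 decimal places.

0.53055

T = 1 year.
Growth of 1 MXN over T: 1 + 0.0343×1 = 1.034300.
Growth of 1 THB over T: 1 + 0.0227×1 = 1.022700.
CIP: F = S · (grow MXN)/(grow THB) = 0.5246 × 1.034300/1.022700 = 0.5305503 MXN per THB.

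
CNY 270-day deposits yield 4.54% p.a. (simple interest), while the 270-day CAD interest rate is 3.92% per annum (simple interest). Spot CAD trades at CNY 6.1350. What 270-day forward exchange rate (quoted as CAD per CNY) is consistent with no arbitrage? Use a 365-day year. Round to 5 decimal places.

0.16228

T = 270/365 years.
Growth of 1 CNY over T: 1 + 0.0454×270/365 = 1.0335836.
CAD accumulates by 1 + 0.0392×270/365 = 1.0289973.
Forward (CNY per CAD) = 6.135 × 1.0335836 / 1.0289973 = 6.162344.
Invert for CAD per CNY: 1 / 6.162344 = 0.16228.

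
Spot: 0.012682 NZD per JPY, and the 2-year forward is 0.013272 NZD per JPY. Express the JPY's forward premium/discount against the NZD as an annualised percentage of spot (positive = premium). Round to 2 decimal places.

+2.33%

T = 2 years.
JPY trades forward at +4.65226% vs spot over the period.
Per annum: 0.0465226 / 2 = 0.023261 = 2.33%.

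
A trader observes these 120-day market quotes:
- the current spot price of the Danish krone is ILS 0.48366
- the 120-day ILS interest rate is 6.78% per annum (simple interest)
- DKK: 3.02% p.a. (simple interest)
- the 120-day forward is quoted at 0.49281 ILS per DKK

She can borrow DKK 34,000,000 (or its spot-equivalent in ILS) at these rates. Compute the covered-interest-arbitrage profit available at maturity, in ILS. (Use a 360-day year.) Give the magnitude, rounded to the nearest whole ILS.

T = 120/360 years.
Keep in DKK, deliver into the forward: 34,000,000·1.0100666667·0.49281 = ILS 16,924,212.44.
Swap to ILS now, deposit: 34,000,000·0.48366·1.022600 = ILS 16,816,084.34.
The quoted forward overvalues DKK, so borrow ILS, buy DKK at spot, deposit the DKK at 3.02%, and sell the proceeds forward at 0.49281.
Arbitrage profit = |16,924,212.44 − 16,816,084.34| = ILS 108,128.

ILS 108,128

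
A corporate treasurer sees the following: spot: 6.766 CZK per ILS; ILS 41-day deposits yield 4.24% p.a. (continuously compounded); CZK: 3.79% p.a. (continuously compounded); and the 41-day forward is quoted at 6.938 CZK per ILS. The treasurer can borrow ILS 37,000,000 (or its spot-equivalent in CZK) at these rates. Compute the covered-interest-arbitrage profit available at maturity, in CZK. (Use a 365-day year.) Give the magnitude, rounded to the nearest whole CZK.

CZK 6,521,497

T = 41/365 years.
Invest the ILS and cover forward: 37,000,000 × 1.0047740996 × 6.938 = CZK 257,931,540.01.
Convert at spot and invest in CZK: 37,000,000 × 6.766 × 1.00426633528 = CZK 251,410,042.91.
The quoted forward overvalues ILS, so borrow CZK, buy ILS at spot, deposit the ILS at 4.24%, and sell the proceeds forward at 6.938.
Arbitrage profit = |257,931,540.01 − 251,410,042.91| = CZK 6,521,497.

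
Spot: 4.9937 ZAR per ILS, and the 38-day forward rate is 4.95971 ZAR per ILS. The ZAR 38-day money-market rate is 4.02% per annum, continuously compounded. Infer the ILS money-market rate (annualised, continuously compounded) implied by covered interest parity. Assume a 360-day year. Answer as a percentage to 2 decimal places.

T = 38/360 years.
By CIP, F/S equals the ZAR-to-ILS growth ratio: 4.95971/4.9937 = 0.9931934.
The ZAR side grows by e^(0.0402×38/360) = 1.0042523.
That pins the ILS growth at 1.0111347.
Take logs: ln 1.0111347 / (38/360) = 0.104904, so 10.49%.

10.49%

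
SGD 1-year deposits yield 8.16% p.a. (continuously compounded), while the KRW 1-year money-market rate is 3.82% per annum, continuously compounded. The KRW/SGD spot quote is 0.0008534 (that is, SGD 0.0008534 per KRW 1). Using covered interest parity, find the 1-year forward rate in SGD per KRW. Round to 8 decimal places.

T = 1 year.
SGD growth factor: e^(0.0816×1) = 1.0850217.
KRW accumulates by e^(0.0382×1) = 1.038939.
CIP: F = S · (grow SGD)/(grow KRW) = 0.0008534 × 1.0850217/1.038939 = 0.0008912530 SGD per KRW.

0.00089125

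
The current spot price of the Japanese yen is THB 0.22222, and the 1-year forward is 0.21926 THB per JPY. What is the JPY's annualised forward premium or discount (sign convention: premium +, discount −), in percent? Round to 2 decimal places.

-1.33%

T = 1 year.
JPY trades forward at -1.33201% vs spot over the period.
Per annum: -0.0133201 / 1 = -0.013320 = -1.33%.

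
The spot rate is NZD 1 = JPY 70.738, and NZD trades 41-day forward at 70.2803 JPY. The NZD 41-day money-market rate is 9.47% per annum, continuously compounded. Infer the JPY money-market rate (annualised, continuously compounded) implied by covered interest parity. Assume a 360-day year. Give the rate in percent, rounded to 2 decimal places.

3.77%

T = 41/360 years.
F/S = 70.2803/70.738 = 0.9935296 = (growth of JPY) / (growth of NZD).
NZD growth factor: e^(0.0947×41/360) = 1.0108436.
Hence g_JPY = 1.004303.
Take logs: ln 1.004303 / (41/360) = 0.037701, so 3.77%.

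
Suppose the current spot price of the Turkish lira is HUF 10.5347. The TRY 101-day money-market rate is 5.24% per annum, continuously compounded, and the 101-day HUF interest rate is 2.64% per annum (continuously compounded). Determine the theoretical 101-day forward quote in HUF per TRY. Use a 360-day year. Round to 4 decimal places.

10.4581

T = 101/360 years.
HUF accumulates by e^(0.0264×101/360) = 1.00743416.
TRY growth factor: e^(0.0524×101/360) = 1.0148097.
Forward (HUF per TRY) = 10.5347 × 1.00743416 / 1.0148097 = 10.458135.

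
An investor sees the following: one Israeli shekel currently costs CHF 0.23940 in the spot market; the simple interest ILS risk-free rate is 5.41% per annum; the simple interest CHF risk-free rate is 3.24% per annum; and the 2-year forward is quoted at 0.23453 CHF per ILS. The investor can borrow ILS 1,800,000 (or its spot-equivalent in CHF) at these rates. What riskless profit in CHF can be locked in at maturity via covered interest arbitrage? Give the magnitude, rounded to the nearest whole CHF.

T = 2 years.
Invest the ILS and cover forward: 1,800,000 × 1.108200 × 0.23453 = CHF 467,831.06.
Convert at spot and invest in CHF: 1,800,000 × 0.23940 × 1.064800 = CHF 458,843.62.
The quoted forward overvalues ILS, so borrow CHF, buy ILS at spot, deposit the ILS at 5.41%, and sell the proceeds forward at 0.23453.
Arbitrage profit = |467,831.06 − 458,843.62| = CHF 8,987.

CHF 8,987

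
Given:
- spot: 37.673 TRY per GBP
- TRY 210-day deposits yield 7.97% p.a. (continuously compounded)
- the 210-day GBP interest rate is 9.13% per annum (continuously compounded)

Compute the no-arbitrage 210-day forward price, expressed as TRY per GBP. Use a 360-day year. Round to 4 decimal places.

T = 210/360 years.
TRY accumulates by e^(0.0797×210/360) = 1.04758935.
Growth of 1 GBP over T: e^(0.0913×210/360) = 1.05470207.
Forward (TRY per GBP) = 37.673 × 1.04758935 / 1.05470207 = 37.418940.

37.4189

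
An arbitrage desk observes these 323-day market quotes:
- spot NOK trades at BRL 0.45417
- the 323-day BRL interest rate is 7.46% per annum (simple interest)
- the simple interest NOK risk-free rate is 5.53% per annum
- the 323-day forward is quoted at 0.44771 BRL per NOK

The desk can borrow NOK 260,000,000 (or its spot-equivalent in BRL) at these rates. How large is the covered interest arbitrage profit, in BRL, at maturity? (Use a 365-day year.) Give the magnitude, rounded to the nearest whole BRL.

BRL 3,778,575

T = 323/365 years.
Keep in NOK, deliver into the forward: 260,000,000·1.04893671233·0.44771 = BRL 122,101,058.42.
Swap to BRL now, deposit: 260,000,000·0.45417·1.06601589041 = BRL 125,879,633.61.
The quoted forward undervalues NOK, so borrow NOK, convert to BRL at spot, deposit the BRL at 7.46%, and buy NOK forward at 0.44771 to cover the loan.
The gap between the two covered legs is BRL 3,778,575.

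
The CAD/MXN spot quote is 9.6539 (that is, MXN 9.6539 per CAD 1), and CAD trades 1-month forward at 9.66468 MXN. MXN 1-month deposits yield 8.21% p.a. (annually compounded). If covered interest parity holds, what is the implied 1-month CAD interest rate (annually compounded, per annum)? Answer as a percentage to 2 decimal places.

T = 1/12 years.
CIP gives F = S · g_MXN/g_CAD, so g_MXN/g_CAD = 9.66468/9.6539 = 1.0011166.
The MXN side grows by (1 + 0.0821)^(1/12) = 1.006597.
Hence g_CAD = 1.0054743.
Annualise: 1.0054743^(12/1) − 1 = 0.067706 = 6.77%.

6.77%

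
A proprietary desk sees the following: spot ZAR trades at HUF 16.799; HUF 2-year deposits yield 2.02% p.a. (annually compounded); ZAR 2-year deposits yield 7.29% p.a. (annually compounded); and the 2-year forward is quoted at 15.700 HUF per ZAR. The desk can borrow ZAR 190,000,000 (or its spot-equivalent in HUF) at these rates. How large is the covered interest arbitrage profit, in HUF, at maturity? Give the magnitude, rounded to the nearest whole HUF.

T = 2 years.
Keep in ZAR, deliver into the forward: 190,000,000·1.15111441·15.700 = HUF 3,433,774,285.03.
Swap to HUF now, deposit: 190,000,000·16.799·1.04080804 = HUF 3,322,061,510.15.
The quoted forward overvalues ZAR, so borrow HUF, buy ZAR at spot, deposit the ZAR at 7.29%, and sell the proceeds forward at 15.700.
The gap between the two covered legs is HUF 111,712,775.

HUF 111,712,775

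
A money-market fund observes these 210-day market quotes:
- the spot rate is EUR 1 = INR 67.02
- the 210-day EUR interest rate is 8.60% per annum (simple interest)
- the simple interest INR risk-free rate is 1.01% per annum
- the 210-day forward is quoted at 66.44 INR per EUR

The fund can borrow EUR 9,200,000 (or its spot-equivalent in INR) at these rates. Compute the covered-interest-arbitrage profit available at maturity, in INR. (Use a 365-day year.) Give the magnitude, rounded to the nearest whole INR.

T = 210/365 years.
Invest the EUR and cover forward: 9,200,000 × 1.04947945205 × 66.44 = INR 641,492,216.11.
Convert at spot and invest in INR: 9,200,000 × 67.02 × 1.0058109589 = INR 620,166,944.28.
The quoted forward overvalues EUR, so borrow INR, buy EUR at spot, deposit the EUR at 8.60%, and sell the proceeds forward at 66.44.
Arbitrage profit = |641,492,216.11 − 620,166,944.28| = INR 21,325,272.

INR 21,325,272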